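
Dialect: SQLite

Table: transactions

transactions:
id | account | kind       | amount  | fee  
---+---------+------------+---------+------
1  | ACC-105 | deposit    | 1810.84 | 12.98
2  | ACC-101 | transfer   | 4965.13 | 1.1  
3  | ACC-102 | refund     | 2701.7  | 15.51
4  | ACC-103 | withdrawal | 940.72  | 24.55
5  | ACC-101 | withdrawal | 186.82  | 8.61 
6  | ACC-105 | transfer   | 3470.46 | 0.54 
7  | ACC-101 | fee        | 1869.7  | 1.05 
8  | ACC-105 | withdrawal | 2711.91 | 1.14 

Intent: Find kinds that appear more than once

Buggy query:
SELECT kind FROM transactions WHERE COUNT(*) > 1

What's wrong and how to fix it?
Bug: WHERE can't reference COUNT(*); aggregates are computed after WHERE

Fix: GROUP BY kind, then filter groups with HAVING COUNT(*) > 1

Corrected query:
SELECT kind FROM transactions GROUP BY kind HAVING COUNT(*) > 1

Result:
kind      
----------
transfer  
withdrawal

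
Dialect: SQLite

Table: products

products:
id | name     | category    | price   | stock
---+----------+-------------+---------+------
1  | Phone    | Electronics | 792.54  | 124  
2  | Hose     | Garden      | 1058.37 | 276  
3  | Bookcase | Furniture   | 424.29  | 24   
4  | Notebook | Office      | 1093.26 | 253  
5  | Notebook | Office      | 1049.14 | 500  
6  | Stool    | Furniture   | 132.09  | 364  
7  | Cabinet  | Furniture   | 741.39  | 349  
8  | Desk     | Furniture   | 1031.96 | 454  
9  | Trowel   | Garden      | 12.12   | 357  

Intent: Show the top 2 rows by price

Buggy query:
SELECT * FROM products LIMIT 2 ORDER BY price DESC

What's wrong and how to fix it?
Bug: LIMIT must come after ORDER BY

Fix: Swap the clauses: ORDER BY first, then LIMIT

Corrected query:
SELECT * FROM products ORDER BY price DESC LIMIT 2

Result:
id | name     | category | price   | stock
---+----------+----------+---------+------
4  | Notebook | Office   | 1093.26 | 253  
2  | Hose     | Garden   | 1058.37 | 276  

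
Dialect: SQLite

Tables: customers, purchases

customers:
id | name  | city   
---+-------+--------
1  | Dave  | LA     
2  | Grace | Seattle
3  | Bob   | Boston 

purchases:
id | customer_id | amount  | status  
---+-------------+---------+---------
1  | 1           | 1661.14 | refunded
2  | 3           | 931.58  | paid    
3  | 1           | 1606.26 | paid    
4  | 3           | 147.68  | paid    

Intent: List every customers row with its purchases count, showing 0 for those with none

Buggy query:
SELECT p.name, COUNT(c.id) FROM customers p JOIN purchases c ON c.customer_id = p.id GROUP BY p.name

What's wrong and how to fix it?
Bug: An inner join excludes parents with zero children

Fix: Use LEFT JOIN so parents without children still appear (COUNT(c.id) gives 0)

Corrected query:
SELECT p.name, COUNT(c.id) FROM customers p LEFT JOIN purchases c ON c.customer_id = p.id GROUP BY p.name

Result:
name  | COUNT(c.id)
------+------------
Bob   | 2          
Dave  | 2          
Grace | 0          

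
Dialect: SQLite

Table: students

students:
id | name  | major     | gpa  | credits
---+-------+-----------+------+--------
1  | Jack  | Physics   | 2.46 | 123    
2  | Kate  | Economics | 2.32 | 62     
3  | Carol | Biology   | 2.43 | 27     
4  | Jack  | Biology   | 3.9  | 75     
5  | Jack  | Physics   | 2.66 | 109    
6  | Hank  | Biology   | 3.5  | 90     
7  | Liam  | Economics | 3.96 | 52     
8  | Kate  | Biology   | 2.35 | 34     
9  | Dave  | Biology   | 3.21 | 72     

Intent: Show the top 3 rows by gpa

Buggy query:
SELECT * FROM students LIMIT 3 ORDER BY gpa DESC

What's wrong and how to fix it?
Bug: LIMIT must come after ORDER BY

Fix: Sort with ORDER BY, then apply LIMIT

Corrected query:
SELECT * FROM students ORDER BY gpa DESC LIMIT 3

Result:
id | name | major     | gpa  | credits
---+------+-----------+------+--------
7  | Liam | Economics | 3.96 | 52     
4  | Jack | Biology   | 3.9  | 75     
6  | Hank | Biology   | 3.5  | 90     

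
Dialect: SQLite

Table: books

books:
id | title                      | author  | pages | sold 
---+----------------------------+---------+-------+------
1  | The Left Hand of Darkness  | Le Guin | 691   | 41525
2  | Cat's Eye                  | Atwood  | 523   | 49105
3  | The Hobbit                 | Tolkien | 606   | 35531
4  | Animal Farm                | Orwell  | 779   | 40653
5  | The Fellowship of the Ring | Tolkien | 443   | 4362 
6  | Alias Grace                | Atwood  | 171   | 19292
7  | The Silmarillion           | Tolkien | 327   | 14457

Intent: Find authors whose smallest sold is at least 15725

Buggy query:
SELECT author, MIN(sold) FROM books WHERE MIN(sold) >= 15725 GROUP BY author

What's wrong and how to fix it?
Bug: Aggregates like MIN are computed per group after WHERE runs

Fix: Replace WHERE with HAVING after the GROUP BY

Corrected query:
SELECT author, MIN(sold) FROM books GROUP BY author HAVING MIN(sold) >= 15725

Result:
author  | MIN(sold)
--------+----------
Atwood  | 19292    
Le Guin | 41525    
Orwell  | 40653    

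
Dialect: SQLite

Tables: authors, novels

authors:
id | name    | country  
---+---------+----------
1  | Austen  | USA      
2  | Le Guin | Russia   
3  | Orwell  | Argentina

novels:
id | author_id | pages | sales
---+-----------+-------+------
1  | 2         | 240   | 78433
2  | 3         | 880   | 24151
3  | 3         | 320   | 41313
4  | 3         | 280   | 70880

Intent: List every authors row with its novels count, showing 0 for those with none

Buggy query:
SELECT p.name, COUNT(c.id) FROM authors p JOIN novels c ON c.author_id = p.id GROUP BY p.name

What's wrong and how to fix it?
Bug: INNER JOIN drops authors rows that have no matching novels rows

Fix: Switch to LEFT JOIN to retain unmatched parent rows

Corrected query:
SELECT p.name, COUNT(c.id) FROM authors p LEFT JOIN novels c ON c.author_id = p.id GROUP BY p.name

Result:
name    | COUNT(c.id)
--------+------------
Austen  | 0          
Le Guin | 1          
Orwell  | 3          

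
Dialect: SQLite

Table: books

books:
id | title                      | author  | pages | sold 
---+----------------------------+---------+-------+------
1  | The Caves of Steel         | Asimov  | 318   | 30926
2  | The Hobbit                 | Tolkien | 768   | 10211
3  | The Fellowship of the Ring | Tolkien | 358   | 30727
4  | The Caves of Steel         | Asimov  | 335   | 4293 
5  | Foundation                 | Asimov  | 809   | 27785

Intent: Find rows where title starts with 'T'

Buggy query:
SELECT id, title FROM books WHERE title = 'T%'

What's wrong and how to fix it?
Bug: Wildcards only work with LIKE; '=' treats '%' as a literal character

Fix: Use LIKE for wildcard pattern matching

Corrected query:
SELECT id, title FROM books WHERE title LIKE 'T%'

Result:
id | title                     
---+---------------------------
1  | The Caves of Steel        
2  | The Hobbit                
3  | The Fellowship of the Ring
4  | The Caves of Steel        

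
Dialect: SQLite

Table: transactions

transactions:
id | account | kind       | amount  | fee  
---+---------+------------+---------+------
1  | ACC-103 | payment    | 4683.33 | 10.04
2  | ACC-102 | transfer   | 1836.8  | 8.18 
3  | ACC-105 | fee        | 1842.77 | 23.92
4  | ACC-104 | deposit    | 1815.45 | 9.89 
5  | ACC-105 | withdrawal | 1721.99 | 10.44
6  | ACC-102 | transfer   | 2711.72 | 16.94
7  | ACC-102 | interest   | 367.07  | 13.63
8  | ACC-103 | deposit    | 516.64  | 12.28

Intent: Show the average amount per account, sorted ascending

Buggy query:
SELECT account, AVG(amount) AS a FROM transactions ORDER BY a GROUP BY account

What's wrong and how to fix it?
Bug: GROUP BY must precede ORDER BY

Fix: Reorder: SELECT … FROM … GROUP BY … ORDER BY …

Corrected query:
SELECT account, AVG(amount) AS a FROM transactions GROUP BY account ORDER BY a

Result:
account | a       
--------+---------
ACC-102 | 1638.53 
ACC-105 | 1782.38 
ACC-104 | 1815.45 
ACC-103 | 2599.985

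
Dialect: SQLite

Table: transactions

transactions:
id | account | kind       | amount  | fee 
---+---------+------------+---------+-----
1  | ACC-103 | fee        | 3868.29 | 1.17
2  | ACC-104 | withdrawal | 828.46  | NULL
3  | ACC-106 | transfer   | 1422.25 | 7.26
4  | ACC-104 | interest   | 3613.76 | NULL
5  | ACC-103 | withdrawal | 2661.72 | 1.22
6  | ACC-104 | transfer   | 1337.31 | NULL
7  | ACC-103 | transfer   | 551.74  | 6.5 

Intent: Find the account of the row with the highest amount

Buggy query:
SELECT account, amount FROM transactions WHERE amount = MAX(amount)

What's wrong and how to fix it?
Bug: WHERE is evaluated per row; an aggregate over the whole table isn't defined there

Fix: Wrap MAX in a scalar subquery so WHERE compares against a single value

Corrected query:
SELECT account, amount FROM transactions WHERE amount = (SELECT MAX(amount) FROM transactions)

Result:
account | amount 
--------+--------
ACC-103 | 3868.29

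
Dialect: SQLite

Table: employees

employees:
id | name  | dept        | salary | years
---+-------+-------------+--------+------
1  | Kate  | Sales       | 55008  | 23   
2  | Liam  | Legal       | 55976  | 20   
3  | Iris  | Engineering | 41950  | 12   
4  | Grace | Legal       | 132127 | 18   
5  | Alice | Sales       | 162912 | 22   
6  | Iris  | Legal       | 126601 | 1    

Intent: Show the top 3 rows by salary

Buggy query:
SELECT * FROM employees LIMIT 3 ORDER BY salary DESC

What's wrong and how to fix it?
Bug: LIMIT must come after ORDER BY

Fix: Swap the clauses: ORDER BY first, then LIMIT

Corrected query:
SELECT * FROM employees ORDER BY salary DESC LIMIT 3

Result:
id | name  | dept  | salary | years
---+-------+-------+--------+------
5  | Alice | Sales | 162912 | 22   
4  | Grace | Legal | 132127 | 18   
6  | Iris  | Legal | 126601 | 1    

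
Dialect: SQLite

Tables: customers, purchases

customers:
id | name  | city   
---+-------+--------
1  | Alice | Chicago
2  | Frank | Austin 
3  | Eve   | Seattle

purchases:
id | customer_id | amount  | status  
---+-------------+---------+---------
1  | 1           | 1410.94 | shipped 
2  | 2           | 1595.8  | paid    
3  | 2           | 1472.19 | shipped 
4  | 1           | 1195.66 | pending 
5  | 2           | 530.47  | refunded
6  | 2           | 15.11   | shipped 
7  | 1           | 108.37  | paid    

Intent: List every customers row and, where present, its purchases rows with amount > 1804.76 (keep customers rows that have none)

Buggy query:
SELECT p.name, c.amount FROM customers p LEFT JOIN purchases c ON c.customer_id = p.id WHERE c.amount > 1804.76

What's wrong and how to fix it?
Bug: A WHERE condition on the right-hand table after LEFT JOIN drops unmatched parents

Fix: Put 'c.amount > 1804.76' in the JOIN's ON clause instead of WHERE

Corrected query:
SELECT p.name, c.amount FROM customers p LEFT JOIN purchases c ON c.customer_id = p.id AND c.amount > 1804.76

Result:
name  | amount
------+-------
Alice | NULL  
Frank | NULL  
Eve   | NULL  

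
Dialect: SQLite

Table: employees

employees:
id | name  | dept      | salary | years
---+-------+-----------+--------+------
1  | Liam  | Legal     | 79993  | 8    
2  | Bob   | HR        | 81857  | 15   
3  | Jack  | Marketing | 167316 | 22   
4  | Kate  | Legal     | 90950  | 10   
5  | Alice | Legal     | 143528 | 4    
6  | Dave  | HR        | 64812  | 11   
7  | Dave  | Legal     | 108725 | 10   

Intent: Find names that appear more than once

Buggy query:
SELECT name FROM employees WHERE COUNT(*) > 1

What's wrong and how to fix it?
Bug: COUNT(*) is an aggregate and cannot be used in WHERE

Fix: GROUP BY name, then filter groups with HAVING COUNT(*) > 1

Corrected query:
SELECT name FROM employees GROUP BY name HAVING COUNT(*) > 1

Result:
name
----
Dave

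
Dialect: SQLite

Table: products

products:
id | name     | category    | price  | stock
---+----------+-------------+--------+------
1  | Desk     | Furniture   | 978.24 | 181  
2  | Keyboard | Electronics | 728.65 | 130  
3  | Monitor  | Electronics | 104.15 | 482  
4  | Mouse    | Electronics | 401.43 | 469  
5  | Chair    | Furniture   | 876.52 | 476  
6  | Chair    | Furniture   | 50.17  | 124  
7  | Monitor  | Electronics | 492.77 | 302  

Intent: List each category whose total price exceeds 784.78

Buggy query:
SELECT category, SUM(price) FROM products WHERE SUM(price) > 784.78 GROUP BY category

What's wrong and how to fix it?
Bug: Aggregate functions cannot appear in a WHERE clause

Fix: Move the aggregate condition to a HAVING clause

Corrected query:
SELECT category, SUM(price) FROM products GROUP BY category HAVING SUM(price) > 784.78

Result:
category    | SUM(price)
------------+-----------
Electronics | 1727      
Furniture   | 1904.93   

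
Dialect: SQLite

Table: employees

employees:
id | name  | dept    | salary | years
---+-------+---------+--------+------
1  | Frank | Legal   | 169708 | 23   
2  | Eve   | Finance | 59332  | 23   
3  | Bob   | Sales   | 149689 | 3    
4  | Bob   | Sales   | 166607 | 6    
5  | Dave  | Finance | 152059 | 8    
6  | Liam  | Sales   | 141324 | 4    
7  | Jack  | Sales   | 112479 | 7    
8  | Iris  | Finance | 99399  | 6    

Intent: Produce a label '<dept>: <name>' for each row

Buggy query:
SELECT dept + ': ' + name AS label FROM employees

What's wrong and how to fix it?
Bug: '+' is numeric addition; on text columns SQLite converts them to 0 instead of concatenating

Fix: Replace + with || to concatenate text

Corrected query:
SELECT dept || ': ' || name AS label FROM employees

Result:
label        
-------------
Legal: Frank 
Finance: Eve 
Sales: Bob   
Sales: Bob   
Finance: Dave
Sales: Liam  
Sales: Jack  
Finance: Iris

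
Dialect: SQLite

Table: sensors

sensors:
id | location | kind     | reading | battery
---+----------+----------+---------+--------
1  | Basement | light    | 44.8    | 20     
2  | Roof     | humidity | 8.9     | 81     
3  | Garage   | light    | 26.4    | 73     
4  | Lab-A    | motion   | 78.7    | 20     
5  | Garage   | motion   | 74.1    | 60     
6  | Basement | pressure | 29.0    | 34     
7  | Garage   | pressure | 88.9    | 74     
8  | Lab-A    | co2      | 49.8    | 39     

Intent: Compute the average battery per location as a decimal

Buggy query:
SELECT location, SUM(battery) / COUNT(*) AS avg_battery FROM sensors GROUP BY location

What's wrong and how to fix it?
Bug: SUM(battery) and COUNT(*) are both integers; the division truncates the fractional part

Fix: Cast one side to REAL so the division keeps the fractional part

Corrected query:
SELECT location, SUM(battery) * 1.0 / COUNT(*) AS avg_battery FROM sensors GROUP BY location

Result:
location | avg_battery
---------+------------
Basement | 27         
Garage   | 69         
Lab-A    | 29.5       
Roof     | 81         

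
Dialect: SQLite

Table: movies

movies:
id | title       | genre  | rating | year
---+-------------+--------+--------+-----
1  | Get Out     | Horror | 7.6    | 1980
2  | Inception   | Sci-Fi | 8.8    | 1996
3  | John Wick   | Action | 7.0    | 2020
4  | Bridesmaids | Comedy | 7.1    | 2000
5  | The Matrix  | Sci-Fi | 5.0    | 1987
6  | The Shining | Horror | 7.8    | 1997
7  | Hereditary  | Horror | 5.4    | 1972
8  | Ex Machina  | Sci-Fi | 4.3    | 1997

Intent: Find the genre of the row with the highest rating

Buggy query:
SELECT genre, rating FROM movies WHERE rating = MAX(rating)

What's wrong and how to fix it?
Bug: WHERE is evaluated per row; an aggregate over the whole table isn't defined there

Fix: Wrap MAX in a scalar subquery so WHERE compares against a single value

Corrected query:
SELECT genre, rating FROM movies WHERE rating = (SELECT MAX(rating) FROM movies)

Result:
genre  | rating
-------+-------
Sci-Fi | 8.8   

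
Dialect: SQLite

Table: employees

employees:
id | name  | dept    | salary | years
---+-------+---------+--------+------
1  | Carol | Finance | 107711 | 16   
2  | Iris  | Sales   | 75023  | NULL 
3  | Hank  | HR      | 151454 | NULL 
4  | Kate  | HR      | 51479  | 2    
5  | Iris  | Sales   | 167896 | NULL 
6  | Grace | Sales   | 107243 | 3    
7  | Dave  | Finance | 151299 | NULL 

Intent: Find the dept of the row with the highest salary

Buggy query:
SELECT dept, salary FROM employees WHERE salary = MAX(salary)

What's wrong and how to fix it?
Bug: MAX(salary) is an aggregate and cannot be used directly in WHERE

Fix: Wrap MAX in a scalar subquery so WHERE compares against a single value

Corrected query:
SELECT dept, salary FROM employees WHERE salary = (SELECT MAX(salary) FROM employees)

Result:
dept  | salary
------+-------
Sales | 167896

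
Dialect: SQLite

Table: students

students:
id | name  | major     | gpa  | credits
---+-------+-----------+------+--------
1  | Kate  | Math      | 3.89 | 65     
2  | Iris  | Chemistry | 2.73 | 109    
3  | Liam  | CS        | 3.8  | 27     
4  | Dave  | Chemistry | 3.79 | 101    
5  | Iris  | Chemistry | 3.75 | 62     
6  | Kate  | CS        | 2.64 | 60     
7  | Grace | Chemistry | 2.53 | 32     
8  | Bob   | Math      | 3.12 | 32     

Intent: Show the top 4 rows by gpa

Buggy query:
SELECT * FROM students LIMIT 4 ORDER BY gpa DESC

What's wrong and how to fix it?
Bug: LIMIT must come after ORDER BY

Fix: Sort with ORDER BY, then apply LIMIT

Corrected query:
SELECT * FROM students ORDER BY gpa DESC LIMIT 4

Result:
id | name | major     | gpa  | credits
---+------+-----------+------+--------
1  | Kate | Math      | 3.89 | 65     
3  | Liam | CS        | 3.8  | 27     
4  | Dave | Chemistry | 3.79 | 101    
5  | Iris | Chemistry | 3.75 | 62     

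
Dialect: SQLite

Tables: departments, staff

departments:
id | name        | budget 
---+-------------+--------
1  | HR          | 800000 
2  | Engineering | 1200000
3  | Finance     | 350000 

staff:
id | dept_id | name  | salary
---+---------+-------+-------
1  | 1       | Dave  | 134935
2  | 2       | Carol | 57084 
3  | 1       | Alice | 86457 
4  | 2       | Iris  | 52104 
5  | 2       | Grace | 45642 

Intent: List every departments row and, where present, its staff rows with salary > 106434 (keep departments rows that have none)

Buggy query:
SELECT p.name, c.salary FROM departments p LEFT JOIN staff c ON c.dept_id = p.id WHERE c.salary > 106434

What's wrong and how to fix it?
Bug: Filtering c.salary in WHERE discards the NULL rows produced by LEFT JOIN, turning it into an inner join

Fix: Put 'c.salary > 106434' in the JOIN's ON clause instead of WHERE

Corrected query:
SELECT p.name, c.salary FROM departments p LEFT JOIN staff c ON c.dept_id = p.id AND c.salary > 106434

Result:
name        | salary
------------+-------
HR          | 134935
Engineering | NULL  
Finance     | NULL  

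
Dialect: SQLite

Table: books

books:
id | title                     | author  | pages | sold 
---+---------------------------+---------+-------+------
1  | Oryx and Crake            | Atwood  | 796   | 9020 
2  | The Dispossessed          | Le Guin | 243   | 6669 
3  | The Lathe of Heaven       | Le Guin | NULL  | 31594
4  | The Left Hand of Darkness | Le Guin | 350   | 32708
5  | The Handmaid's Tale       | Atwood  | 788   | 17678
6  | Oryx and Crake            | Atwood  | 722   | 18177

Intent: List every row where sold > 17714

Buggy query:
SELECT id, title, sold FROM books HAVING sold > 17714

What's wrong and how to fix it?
Bug: HAVING filters the output of aggregation, but this query has no GROUP BY and no aggregate functions, so SQLite rejects it (HAVING clause on a non-aggregate query); the condition here is per row

Fix: Use WHERE for row-level filtering

Corrected query:
SELECT id, title, sold FROM books WHERE sold > 17714

Result:
id | title                     | sold 
---+---------------------------+------
3  | The Lathe of Heaven       | 31594
4  | The Left Hand of Darkness | 32708
6  | Oryx and Crake            | 18177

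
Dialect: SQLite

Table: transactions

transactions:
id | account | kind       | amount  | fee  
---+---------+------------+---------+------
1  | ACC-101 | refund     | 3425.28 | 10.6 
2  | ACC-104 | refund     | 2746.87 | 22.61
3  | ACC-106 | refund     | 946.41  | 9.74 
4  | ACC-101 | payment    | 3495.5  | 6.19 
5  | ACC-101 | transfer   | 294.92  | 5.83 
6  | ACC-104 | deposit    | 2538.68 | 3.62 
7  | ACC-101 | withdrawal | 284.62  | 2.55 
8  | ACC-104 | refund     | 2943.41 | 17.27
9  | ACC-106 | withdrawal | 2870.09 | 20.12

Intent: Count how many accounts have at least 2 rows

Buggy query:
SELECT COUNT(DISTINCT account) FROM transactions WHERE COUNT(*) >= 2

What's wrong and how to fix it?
Bug: COUNT(*) cannot appear in WHERE; the per-group count doesn't exist yet

Fix: Group first with HAVING COUNT(*) >= 2, then COUNT the resulting groups

Corrected query:
SELECT COUNT(*) FROM (SELECT account FROM transactions GROUP BY account HAVING COUNT(*) >= 2)

Result:
COUNT(*)
--------
3       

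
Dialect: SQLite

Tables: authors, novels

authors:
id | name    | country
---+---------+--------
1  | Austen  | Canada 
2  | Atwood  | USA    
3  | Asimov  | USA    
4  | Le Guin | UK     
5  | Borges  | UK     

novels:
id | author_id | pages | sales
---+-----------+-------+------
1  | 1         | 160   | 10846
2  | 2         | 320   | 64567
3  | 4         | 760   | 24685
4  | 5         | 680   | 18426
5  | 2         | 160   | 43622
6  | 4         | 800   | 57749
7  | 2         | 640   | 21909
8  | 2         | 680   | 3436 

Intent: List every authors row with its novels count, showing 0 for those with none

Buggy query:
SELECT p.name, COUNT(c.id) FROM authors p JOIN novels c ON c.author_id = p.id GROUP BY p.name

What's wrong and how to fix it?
Bug: INNER JOIN drops authors rows that have no matching novels rows

Fix: Use LEFT JOIN so parents without children still appear (COUNT(c.id) gives 0)

Corrected query:
SELECT p.name, COUNT(c.id) FROM authors p LEFT JOIN novels c ON c.author_id = p.id GROUP BY p.name

Result:
name    | COUNT(c.id)
--------+------------
Asimov  | 0          
Atwood  | 4          
Austen  | 1          
Borges  | 1          
Le Guin | 2          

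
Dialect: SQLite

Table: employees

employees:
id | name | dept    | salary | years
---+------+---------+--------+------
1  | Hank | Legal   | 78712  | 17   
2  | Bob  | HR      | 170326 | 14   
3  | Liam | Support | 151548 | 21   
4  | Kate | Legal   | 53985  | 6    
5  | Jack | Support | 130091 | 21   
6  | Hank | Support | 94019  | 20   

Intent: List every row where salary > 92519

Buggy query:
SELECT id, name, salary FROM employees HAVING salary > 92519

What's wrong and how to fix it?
Bug: HAVING filters the output of aggregation, but this query has no GROUP BY and no aggregate functions, so SQLite rejects it (HAVING clause on a non-aggregate query); the condition here is per row

Fix: Replace HAVING with WHERE since the condition applies to individual rows

Corrected query:
SELECT id, name, salary FROM employees WHERE salary > 92519

Result:
id | name | salary
---+------+-------
2  | Bob  | 170326
3  | Liam | 151548
5  | Jack | 130091
6  | Hank | 94019 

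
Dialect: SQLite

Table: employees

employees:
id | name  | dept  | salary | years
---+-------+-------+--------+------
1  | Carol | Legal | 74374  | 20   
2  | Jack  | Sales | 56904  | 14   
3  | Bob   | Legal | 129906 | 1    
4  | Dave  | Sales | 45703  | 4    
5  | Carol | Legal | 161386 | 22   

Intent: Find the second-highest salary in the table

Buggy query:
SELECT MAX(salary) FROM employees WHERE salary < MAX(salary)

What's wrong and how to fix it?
Bug: The inner MAX is an aggregate inside WHERE, which is not allowed

Fix: Compute the overall MAX in a subquery, then take MAX of rows below it

Corrected query:
SELECT MAX(salary) FROM employees WHERE salary < (SELECT MAX(salary) FROM employees)

Result:
MAX(salary)
-----------
129906     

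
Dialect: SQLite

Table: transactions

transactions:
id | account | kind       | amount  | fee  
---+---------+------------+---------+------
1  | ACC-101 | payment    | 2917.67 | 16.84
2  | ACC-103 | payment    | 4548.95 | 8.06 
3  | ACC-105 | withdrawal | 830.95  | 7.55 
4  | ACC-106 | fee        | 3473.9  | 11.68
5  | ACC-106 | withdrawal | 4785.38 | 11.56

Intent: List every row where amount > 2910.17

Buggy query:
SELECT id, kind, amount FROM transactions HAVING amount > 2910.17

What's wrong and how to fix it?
Bug: HAVING filters the output of aggregation, but this query has no GROUP BY and no aggregate functions, so SQLite rejects it (HAVING clause on a non-aggregate query); the condition here is per row

Fix: Replace HAVING with WHERE since the condition applies to individual rows

Corrected query:
SELECT id, kind, amount FROM transactions WHERE amount > 2910.17

Result:
id | kind       | amount 
---+------------+--------
1  | payment    | 2917.67
2  | payment    | 4548.95
4  | fee        | 3473.9 
5  | withdrawal | 4785.38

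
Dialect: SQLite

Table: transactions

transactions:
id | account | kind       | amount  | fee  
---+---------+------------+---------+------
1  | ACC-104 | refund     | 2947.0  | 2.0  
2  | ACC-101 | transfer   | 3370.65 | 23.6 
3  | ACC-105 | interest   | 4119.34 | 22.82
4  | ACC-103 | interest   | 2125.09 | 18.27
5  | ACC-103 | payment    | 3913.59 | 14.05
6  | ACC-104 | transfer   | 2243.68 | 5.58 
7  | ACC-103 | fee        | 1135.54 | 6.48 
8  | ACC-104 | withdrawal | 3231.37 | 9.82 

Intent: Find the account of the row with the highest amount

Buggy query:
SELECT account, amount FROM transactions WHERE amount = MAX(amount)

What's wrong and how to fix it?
Bug: WHERE is evaluated per row; an aggregate over the whole table isn't defined there

Fix: Use a subquery: WHERE amount = (SELECT MAX(amount) FROM transactions)

Corrected query:
SELECT account, amount FROM transactions WHERE amount = (SELECT MAX(amount) FROM transactions)

Result:
account | amount 
--------+--------
ACC-105 | 4119.34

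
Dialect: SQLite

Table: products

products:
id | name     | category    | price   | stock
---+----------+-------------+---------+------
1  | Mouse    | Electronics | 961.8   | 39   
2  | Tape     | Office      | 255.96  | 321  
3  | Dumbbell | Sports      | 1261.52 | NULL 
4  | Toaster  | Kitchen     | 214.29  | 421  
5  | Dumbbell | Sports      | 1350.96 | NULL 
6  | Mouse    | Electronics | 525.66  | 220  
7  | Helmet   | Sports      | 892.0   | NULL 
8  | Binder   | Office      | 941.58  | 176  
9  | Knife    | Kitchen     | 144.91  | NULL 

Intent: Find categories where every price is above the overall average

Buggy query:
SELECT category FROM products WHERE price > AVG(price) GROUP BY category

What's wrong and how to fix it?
Bug: WHERE evaluates per row before aggregation, so AVG() is unavailable

Fix: Compute the overall average in a scalar subquery and compare each group's MIN against it in HAVING

Corrected query:
SELECT category FROM products GROUP BY category HAVING MIN(price) > (SELECT AVG(price) FROM products)

Result:
category
--------
Sports  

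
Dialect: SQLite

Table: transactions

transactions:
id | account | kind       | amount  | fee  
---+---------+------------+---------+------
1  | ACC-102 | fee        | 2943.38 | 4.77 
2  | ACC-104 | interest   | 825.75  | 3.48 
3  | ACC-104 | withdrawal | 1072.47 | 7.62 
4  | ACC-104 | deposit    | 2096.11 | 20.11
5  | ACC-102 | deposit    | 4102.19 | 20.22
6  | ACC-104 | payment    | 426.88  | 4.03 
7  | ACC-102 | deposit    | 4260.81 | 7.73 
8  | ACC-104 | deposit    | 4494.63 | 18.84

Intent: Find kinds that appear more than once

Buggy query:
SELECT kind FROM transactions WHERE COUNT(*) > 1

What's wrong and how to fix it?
Bug: WHERE can't reference COUNT(*); aggregates are computed after WHERE

Fix: GROUP BY kind, then filter groups with HAVING COUNT(*) > 1

Corrected query:
SELECT kind FROM transactions GROUP BY kind HAVING COUNT(*) > 1

Result:
kind   
-------
deposit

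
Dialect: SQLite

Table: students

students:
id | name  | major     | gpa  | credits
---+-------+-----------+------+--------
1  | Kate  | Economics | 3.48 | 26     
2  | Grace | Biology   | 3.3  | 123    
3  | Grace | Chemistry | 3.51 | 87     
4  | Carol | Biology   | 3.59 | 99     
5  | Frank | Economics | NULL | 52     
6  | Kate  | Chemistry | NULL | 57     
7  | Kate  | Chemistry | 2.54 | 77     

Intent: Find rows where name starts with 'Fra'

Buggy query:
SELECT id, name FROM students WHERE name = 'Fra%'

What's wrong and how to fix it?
Bug: Wildcards only work with LIKE; '=' treats '%' as a literal character

Fix: Use LIKE for wildcard pattern matching

Corrected query:
SELECT id, name FROM students WHERE name LIKE 'Fra%'

Result:
id | name 
---+------
5  | Frank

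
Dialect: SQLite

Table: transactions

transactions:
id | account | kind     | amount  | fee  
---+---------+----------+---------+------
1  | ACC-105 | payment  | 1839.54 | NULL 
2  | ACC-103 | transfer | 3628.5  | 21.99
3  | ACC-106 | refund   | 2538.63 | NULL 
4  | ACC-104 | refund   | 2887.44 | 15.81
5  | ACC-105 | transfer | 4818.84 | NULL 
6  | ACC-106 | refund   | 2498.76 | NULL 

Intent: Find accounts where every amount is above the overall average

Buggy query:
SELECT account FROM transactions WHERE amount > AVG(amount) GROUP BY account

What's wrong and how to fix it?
Bug: WHERE evaluates per row before aggregation, so AVG() is unavailable

Fix: Use a subquery for AVG and a HAVING MIN(...) filter so the condition holds for every row in the group

Corrected query:
SELECT account FROM transactions GROUP BY account HAVING MIN(amount) > (SELECT AVG(amount) FROM transactions)

Result:
account
-------
ACC-103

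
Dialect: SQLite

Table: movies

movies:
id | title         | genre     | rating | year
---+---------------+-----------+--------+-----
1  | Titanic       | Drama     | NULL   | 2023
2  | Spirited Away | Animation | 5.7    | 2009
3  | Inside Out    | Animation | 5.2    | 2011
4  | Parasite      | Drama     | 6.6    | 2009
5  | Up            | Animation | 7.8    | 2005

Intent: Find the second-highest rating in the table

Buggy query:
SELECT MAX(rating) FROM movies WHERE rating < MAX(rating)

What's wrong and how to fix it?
Bug: MAX(rating) on the right of the comparison is an aggregate-in-WHERE error

Fix: Compute the overall MAX in a subquery, then take MAX of rows below it

Corrected query:
SELECT MAX(rating) FROM movies WHERE rating < (SELECT MAX(rating) FROM movies)

Result:
MAX(rating)
-----------
6.6        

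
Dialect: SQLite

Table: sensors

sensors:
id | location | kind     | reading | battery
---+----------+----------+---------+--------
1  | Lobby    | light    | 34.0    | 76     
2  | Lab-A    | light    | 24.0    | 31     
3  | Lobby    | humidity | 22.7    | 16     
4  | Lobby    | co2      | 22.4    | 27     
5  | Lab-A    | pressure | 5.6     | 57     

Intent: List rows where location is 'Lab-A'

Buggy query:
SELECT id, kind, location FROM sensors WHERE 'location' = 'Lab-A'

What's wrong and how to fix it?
Bug: Single quotes denote string literals in SQL; the column name is being compared as a constant string

Fix: Remove the quotes around the column name (or use double quotes for an identifier)

Corrected query:
SELECT id, kind, location FROM sensors WHERE location = 'Lab-A'

Result:
id | kind     | location
---+----------+---------
2  | light    | Lab-A   
5  | pressure | Lab-A   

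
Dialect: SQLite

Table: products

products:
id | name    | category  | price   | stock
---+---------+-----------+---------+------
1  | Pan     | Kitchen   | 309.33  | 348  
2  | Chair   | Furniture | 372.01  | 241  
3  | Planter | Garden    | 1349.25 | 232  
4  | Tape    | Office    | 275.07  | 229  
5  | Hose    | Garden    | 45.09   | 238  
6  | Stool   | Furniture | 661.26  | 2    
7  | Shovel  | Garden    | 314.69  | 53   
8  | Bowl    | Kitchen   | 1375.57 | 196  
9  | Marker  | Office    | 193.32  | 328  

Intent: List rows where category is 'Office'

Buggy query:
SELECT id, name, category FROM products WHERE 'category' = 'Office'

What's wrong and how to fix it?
Bug: 'category' in single quotes is a string literal, not the column; the comparison is literal-vs-literal and never true

Fix: Remove the quotes around the column name (or use double quotes for an identifier)

Corrected query:
SELECT id, name, category FROM products WHERE category = 'Office'

Result:
id | name   | category
---+--------+---------
4  | Tape   | Office  
9  | Marker | Office  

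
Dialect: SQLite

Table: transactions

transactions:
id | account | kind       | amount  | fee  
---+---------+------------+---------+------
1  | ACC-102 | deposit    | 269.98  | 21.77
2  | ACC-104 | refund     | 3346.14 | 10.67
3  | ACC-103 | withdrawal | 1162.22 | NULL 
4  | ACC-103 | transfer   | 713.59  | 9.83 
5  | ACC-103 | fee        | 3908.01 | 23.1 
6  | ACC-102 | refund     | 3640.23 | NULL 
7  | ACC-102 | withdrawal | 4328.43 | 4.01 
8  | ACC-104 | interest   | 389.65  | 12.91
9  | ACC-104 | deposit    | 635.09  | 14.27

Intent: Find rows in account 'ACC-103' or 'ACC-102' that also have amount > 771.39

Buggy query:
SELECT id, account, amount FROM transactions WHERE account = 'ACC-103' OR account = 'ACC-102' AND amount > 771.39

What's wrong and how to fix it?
Bug: Without parentheses, AND is evaluated before OR, so the amount filter only applies to the 'ACC-102' branch

Fix: Group the OR with parentheses (or use IN), then AND the threshold

Corrected query:
SELECT id, account, amount FROM transactions WHERE (account = 'ACC-103' OR account = 'ACC-102') AND amount > 771.39

Result:
id | account | amount 
---+---------+--------
3  | ACC-103 | 1162.22
5  | ACC-103 | 3908.01
6  | ACC-102 | 3640.23
7  | ACC-102 | 4328.43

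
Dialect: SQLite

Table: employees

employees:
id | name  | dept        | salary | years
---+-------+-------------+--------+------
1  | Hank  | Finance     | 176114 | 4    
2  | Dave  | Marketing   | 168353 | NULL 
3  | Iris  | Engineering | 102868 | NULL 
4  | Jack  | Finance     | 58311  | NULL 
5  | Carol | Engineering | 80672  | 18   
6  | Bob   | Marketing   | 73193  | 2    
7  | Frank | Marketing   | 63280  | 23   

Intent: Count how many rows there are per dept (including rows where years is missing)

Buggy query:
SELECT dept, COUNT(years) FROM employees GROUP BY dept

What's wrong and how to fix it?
Bug: COUNT(years) skips NULLs, so groups with missing years are undercounted

Fix: Replace COUNT(years) with COUNT(*)

Corrected query:
SELECT dept, COUNT(*) FROM employees GROUP BY dept

Result:
dept        | COUNT(*)
------------+---------
Engineering | 2       
Finance     | 2       
Marketing   | 3       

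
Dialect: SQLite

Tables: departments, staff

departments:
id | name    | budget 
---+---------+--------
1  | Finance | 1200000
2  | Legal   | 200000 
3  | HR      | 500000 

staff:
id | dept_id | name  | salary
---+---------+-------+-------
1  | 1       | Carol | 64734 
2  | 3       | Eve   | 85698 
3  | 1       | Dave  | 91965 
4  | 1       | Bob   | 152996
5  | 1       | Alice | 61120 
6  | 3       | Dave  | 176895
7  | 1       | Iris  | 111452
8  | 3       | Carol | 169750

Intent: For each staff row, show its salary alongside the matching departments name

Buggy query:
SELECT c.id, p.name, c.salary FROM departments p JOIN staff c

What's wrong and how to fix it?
Bug: Missing join condition: each staff row is matched to all departments rows instead of just its own

Fix: Specify the join condition linking the foreign key to the parent id

Corrected query:
SELECT c.id, p.name, c.salary FROM departments p JOIN staff c ON c.dept_id = p.id

Result:
id | name    | salary
---+---------+-------
1  | Finance | 64734 
2  | HR      | 85698 
3  | Finance | 91965 
4  | Finance | 152996
5  | Finance | 61120 
6  | HR      | 176895
7  | Finance | 111452
8  | HR      | 169750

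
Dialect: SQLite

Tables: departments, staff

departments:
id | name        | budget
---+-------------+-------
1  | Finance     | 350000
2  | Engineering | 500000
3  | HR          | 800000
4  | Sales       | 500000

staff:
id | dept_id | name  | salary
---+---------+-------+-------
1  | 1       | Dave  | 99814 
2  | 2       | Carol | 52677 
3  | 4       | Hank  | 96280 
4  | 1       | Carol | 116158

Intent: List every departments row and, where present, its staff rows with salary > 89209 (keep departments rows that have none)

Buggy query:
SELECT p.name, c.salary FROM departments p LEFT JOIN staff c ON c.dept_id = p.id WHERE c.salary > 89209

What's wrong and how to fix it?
Bug: A WHERE condition on the right-hand table after LEFT JOIN drops unmatched parents

Fix: Put 'c.salary > 89209' in the JOIN's ON clause instead of WHERE

Corrected query:
SELECT p.name, c.salary FROM departments p LEFT JOIN staff c ON c.dept_id = p.id AND c.salary > 89209

Result:
name        | salary
------------+-------
Finance     | 99814 
Finance     | 116158
Engineering | NULL  
HR          | NULL  
Sales       | 96280 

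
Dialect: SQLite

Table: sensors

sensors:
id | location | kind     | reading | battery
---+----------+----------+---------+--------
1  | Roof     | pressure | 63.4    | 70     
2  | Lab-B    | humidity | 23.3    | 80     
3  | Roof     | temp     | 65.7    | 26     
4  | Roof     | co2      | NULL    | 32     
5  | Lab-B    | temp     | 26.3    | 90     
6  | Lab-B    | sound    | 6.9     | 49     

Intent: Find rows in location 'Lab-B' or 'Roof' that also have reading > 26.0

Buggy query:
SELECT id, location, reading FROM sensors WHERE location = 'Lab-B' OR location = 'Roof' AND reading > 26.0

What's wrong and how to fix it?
Bug: Without parentheses, AND is evaluated before OR, so the reading filter only applies to the 'Roof' branch

Fix: Group the OR with parentheses (or use IN), then AND the threshold

Corrected query:
SELECT id, location, reading FROM sensors WHERE (location = 'Lab-B' OR location = 'Roof') AND reading > 26.0

Result:
id | location | reading
---+----------+--------
1  | Roof     | 63.4   
3  | Roof     | 65.7   
5  | Lab-B    | 26.3   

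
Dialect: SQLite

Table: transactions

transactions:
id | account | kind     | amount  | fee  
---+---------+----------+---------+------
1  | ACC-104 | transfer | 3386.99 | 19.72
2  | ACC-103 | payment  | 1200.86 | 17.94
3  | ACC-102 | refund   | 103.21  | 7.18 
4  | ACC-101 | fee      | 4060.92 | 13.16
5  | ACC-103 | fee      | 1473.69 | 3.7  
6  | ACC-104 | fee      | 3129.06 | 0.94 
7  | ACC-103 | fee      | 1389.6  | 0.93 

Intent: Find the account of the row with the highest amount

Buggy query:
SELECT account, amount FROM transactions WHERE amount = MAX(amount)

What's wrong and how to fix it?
Bug: MAX(amount) is an aggregate and cannot be used directly in WHERE

Fix: Wrap MAX in a scalar subquery so WHERE compares against a single value

Corrected query:
SELECT account, amount FROM transactions WHERE amount = (SELECT MAX(amount) FROM transactions)

Result:
account | amount 
--------+--------
ACC-101 | 4060.92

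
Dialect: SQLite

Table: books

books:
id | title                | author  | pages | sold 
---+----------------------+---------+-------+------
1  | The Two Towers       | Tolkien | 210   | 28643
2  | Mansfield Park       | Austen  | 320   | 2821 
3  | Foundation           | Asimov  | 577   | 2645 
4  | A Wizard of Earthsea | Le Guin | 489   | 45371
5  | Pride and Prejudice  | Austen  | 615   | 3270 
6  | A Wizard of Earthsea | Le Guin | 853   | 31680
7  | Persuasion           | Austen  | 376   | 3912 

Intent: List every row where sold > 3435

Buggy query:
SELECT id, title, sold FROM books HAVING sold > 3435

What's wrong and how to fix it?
Bug: This is a non-aggregate query (no GROUP BY, no aggregates), so in SQLite the HAVING clause is invalid here; a row-level condition belongs in WHERE

Fix: Use WHERE for row-level filtering

Corrected query:
SELECT id, title, sold FROM books WHERE sold > 3435

Result:
id | title                | sold 
---+----------------------+------
1  | The Two Towers       | 28643
4  | A Wizard of Earthsea | 45371
6  | A Wizard of Earthsea | 31680
7  | Persuasion           | 3912 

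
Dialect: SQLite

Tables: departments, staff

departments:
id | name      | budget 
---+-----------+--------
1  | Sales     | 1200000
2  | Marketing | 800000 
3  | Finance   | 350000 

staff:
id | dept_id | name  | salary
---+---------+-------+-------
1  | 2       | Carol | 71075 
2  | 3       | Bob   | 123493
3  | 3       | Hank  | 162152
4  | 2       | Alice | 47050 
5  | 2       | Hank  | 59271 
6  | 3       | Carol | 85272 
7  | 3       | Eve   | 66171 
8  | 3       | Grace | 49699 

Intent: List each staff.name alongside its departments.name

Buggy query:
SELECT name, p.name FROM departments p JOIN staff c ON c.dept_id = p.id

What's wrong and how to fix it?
Bug: Both tables have a 'name' column; the unqualified reference is ambiguous

Fix: Prefix ambiguous columns with the table alias

Corrected query:
SELECT c.name, p.name FROM departments p JOIN staff c ON c.dept_id = p.id

Result:
name  | name     
------+----------
Carol | Marketing
Bob   | Finance  
Hank  | Finance  
Alice | Marketing
Hank  | Marketing
Carol | Finance  
Eve   | Finance  
Grace | Finance  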